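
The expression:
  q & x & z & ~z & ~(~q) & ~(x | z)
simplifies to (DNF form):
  False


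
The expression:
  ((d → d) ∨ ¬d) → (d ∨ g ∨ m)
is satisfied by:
  {d: True, m: True, g: True}
  {d: True, m: True, g: False}
  {d: True, g: True, m: False}
  {d: True, g: False, m: False}
  {m: True, g: True, d: False}
  {m: True, g: False, d: False}
  {g: True, m: False, d: False}


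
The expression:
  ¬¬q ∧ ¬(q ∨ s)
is never true.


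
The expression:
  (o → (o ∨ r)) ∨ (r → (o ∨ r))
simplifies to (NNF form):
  True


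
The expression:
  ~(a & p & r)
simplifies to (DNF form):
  ~a | ~p | ~r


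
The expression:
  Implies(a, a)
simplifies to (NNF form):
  True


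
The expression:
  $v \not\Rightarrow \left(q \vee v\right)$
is never true.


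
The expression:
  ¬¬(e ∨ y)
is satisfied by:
  {y: True, e: True}
  {y: True, e: False}
  {e: True, y: False}


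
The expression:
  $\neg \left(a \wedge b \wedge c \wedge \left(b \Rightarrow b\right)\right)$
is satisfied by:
  {c: False, a: False, b: False}
  {b: True, c: False, a: False}
  {a: True, c: False, b: False}
  {b: True, a: True, c: False}
  {c: True, b: False, a: False}
  {b: True, c: True, a: False}
  {a: True, c: True, b: False}


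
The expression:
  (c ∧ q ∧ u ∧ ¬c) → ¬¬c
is always true.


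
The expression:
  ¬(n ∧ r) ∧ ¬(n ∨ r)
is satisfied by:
  {n: False, r: False}


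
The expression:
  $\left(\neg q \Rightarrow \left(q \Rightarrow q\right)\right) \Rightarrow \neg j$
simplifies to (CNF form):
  $\neg j$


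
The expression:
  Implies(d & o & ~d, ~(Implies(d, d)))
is always true.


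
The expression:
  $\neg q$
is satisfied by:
  {q: False}


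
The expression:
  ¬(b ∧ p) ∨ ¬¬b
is always true.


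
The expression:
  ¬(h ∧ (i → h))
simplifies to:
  ¬h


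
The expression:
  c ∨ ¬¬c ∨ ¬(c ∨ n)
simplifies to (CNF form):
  c ∨ ¬n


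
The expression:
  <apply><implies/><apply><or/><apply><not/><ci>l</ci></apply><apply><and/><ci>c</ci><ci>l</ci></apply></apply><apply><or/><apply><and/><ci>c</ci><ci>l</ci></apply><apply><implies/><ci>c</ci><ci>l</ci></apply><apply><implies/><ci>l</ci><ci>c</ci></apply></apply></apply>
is always true.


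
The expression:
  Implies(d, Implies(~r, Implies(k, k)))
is always true.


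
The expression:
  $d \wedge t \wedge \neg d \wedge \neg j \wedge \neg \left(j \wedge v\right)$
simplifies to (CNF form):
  $\text{False}$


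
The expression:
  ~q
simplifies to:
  ~q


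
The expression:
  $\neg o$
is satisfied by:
  {o: False}


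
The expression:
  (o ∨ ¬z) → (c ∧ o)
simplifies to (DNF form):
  (c ∧ o) ∨ (z ∧ ¬o)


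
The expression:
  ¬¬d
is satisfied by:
  {d: True}


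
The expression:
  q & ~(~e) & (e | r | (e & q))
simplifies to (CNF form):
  e & q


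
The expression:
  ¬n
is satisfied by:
  {n: False}


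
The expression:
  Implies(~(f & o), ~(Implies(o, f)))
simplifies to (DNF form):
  o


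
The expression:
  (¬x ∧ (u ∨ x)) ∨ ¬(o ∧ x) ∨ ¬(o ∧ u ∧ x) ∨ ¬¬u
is always true.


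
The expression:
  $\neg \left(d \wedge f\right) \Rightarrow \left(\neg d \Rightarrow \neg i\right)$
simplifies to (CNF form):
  $d \vee \neg i$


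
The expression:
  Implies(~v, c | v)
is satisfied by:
  {c: True, v: True}
  {c: True, v: False}
  {v: True, c: False}


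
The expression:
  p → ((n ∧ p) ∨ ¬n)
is always true.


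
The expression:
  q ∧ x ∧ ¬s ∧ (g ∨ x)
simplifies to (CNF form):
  q ∧ x ∧ ¬s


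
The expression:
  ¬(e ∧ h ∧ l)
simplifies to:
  ¬e ∨ ¬h ∨ ¬l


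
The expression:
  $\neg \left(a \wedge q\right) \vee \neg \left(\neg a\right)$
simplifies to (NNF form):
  $\text{True}$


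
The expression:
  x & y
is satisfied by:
  {x: True, y: True}


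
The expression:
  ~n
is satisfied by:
  {n: False}


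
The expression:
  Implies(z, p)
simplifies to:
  p | ~z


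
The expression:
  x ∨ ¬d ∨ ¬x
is always true.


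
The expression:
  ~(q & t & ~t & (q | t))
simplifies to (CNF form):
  True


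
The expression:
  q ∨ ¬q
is always true.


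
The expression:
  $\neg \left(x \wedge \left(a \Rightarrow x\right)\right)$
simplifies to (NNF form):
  $\neg x$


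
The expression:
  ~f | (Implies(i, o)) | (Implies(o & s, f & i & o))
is always true.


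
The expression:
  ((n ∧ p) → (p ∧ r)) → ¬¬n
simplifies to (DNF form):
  n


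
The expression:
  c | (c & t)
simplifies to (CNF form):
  c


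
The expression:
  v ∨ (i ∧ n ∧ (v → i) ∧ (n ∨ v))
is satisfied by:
  {n: True, v: True, i: True}
  {n: True, v: True, i: False}
  {v: True, i: True, n: False}
  {v: True, i: False, n: False}
  {n: True, i: True, v: False}


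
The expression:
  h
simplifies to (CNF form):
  h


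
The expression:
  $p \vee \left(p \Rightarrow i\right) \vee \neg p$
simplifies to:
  $\text{True}$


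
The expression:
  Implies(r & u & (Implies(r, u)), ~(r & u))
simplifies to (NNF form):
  ~r | ~u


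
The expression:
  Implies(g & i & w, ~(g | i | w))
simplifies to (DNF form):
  ~g | ~i | ~w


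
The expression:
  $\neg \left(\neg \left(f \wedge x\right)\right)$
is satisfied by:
  {x: True, f: True}


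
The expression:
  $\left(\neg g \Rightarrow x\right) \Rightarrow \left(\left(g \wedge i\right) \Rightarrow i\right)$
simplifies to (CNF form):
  $\text{True}$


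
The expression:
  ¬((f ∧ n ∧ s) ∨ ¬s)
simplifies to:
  s ∧ (¬f ∨ ¬n)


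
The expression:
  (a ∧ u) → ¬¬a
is always true.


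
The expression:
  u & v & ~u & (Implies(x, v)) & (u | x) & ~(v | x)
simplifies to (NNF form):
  False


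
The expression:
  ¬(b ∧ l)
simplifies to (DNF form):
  ¬b ∨ ¬l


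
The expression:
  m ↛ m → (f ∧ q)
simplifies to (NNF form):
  True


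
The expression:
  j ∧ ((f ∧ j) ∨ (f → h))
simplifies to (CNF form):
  j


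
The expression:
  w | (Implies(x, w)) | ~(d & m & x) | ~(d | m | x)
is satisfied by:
  {w: True, m: False, d: False, x: False}
  {w: False, m: False, d: False, x: False}
  {w: True, x: True, m: False, d: False}
  {x: True, w: False, m: False, d: False}
  {w: True, d: True, x: False, m: False}
  {d: True, x: False, m: False, w: False}
  {w: True, x: True, d: True, m: False}
  {x: True, d: True, w: False, m: False}
  {w: True, m: True, x: False, d: False}
  {m: True, x: False, d: False, w: False}
  {w: True, x: True, m: True, d: False}
  {x: True, m: True, w: False, d: False}
  {w: True, d: True, m: True, x: False}
  {d: True, m: True, x: False, w: False}
  {w: True, x: True, d: True, m: True}


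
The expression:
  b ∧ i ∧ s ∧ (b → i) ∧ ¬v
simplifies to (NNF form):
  b ∧ i ∧ s ∧ ¬v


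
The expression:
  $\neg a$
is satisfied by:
  {a: False}


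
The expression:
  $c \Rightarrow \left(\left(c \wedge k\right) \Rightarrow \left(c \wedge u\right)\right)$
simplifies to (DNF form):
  $u \vee \neg c \vee \neg k$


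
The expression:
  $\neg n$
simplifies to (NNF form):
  $\neg n$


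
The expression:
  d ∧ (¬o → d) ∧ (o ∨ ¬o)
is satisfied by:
  {d: True}


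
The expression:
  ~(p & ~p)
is always true.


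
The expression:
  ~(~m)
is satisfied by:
  {m: True}


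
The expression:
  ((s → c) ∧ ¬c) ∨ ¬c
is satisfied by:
  {c: False}


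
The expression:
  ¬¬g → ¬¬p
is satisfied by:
  {p: True, g: False}
  {g: False, p: False}
  {g: True, p: True}


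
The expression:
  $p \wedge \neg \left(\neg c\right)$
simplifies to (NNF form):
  $c \wedge p$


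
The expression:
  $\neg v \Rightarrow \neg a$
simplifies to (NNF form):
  $v \vee \neg a$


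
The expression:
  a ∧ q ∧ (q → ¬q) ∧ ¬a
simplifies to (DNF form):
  False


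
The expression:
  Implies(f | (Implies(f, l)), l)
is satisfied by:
  {l: True}


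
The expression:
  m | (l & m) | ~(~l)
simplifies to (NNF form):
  l | m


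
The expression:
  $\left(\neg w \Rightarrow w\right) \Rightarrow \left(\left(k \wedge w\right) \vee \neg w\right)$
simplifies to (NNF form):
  $k \vee \neg w$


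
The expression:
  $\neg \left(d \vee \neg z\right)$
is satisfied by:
  {z: True, d: False}


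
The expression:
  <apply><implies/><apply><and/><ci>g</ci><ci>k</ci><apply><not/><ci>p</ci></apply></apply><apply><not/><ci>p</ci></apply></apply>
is always true.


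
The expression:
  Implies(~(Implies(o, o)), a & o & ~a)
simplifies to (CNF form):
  True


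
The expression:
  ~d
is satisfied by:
  {d: False}


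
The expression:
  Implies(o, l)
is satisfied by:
  {l: True, o: False}
  {o: False, l: False}
  {o: True, l: True}


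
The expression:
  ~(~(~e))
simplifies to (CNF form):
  ~e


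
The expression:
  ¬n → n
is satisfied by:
  {n: True}


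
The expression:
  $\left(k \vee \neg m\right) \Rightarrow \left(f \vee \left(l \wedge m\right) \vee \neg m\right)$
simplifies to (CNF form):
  $f \vee l \vee \neg k \vee \neg m$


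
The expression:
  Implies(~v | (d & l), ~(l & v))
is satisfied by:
  {l: False, v: False, d: False}
  {d: True, l: False, v: False}
  {v: True, l: False, d: False}
  {d: True, v: True, l: False}
  {l: True, d: False, v: False}
  {d: True, l: True, v: False}
  {v: True, l: True, d: False}


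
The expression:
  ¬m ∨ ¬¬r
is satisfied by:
  {r: True, m: False}
  {m: False, r: False}
  {m: True, r: True}


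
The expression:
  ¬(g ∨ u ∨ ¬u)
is never true.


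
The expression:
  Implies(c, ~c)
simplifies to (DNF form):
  ~c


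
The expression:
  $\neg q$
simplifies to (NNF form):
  $\neg q$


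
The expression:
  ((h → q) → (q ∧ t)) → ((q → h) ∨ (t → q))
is always true.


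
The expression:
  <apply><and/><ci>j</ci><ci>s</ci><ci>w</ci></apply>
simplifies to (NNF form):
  <apply><and/><ci>j</ci><ci>s</ci><ci>w</ci></apply>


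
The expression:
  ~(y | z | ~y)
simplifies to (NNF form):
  False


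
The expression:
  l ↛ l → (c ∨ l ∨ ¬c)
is always true.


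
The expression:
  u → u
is always true.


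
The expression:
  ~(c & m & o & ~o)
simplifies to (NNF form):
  True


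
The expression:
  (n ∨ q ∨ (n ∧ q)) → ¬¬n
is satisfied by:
  {n: True, q: False}
  {q: False, n: False}
  {q: True, n: True}


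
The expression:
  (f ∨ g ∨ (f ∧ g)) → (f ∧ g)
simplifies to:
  (f ∧ g) ∨ (¬f ∧ ¬g)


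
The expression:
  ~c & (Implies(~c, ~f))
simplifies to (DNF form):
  ~c & ~f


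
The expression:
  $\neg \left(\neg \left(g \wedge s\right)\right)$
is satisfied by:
  {s: True, g: True}


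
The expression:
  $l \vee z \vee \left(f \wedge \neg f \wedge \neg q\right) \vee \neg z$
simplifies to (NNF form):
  $\text{True}$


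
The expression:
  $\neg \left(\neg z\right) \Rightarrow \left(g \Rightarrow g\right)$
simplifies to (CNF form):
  $\text{True}$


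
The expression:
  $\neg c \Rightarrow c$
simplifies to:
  $c$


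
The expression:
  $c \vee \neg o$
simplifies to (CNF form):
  $c \vee \neg o$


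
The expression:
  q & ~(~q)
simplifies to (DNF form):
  q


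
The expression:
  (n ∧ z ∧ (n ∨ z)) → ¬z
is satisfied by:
  {z: False, n: False}
  {n: True, z: False}
  {z: True, n: False}


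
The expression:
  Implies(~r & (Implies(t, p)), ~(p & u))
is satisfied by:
  {r: True, p: False, u: False}
  {p: False, u: False, r: False}
  {r: True, u: True, p: False}
  {u: True, p: False, r: False}
  {r: True, p: True, u: False}
  {p: True, r: False, u: False}
  {r: True, u: True, p: True}


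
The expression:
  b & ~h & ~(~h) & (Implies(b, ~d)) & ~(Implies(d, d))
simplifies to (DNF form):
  False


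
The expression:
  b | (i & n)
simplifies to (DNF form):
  b | (i & n)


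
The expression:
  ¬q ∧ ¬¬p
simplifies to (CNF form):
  p ∧ ¬q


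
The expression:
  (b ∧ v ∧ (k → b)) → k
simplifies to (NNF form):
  k ∨ ¬b ∨ ¬v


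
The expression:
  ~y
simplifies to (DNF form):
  ~y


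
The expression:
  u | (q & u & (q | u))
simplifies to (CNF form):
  u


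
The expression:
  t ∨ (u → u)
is always true.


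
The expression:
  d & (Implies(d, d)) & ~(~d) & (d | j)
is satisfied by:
  {d: True}


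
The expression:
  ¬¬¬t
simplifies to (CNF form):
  ¬t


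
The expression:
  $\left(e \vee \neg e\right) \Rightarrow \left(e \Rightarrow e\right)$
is always true.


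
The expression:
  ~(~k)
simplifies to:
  k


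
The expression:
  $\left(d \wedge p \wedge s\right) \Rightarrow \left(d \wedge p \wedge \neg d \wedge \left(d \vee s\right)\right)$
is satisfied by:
  {s: False, p: False, d: False}
  {d: True, s: False, p: False}
  {p: True, s: False, d: False}
  {d: True, p: True, s: False}
  {s: True, d: False, p: False}
  {d: True, s: True, p: False}
  {p: True, s: True, d: False}


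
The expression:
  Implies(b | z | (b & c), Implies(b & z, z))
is always true.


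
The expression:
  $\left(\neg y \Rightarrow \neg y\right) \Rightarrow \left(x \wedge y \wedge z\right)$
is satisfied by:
  {z: True, x: True, y: True}


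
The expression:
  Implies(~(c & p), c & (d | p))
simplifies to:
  c & (d | p)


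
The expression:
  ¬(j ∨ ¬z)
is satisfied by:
  {z: True, j: False}


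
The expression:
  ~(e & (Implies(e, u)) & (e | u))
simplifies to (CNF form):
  ~e | ~u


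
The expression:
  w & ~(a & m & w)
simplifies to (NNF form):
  w & (~a | ~m)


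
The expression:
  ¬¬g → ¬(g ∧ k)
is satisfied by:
  {g: False, k: False}
  {k: True, g: False}
  {g: True, k: False}


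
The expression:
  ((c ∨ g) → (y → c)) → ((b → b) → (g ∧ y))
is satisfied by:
  {g: True, y: True}


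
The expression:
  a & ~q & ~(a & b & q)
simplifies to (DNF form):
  a & ~q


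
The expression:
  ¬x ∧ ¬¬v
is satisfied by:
  {v: True, x: False}


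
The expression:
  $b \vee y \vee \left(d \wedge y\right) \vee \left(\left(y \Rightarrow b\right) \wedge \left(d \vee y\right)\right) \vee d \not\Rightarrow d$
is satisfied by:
  {y: True, b: True, d: True}
  {y: True, b: True, d: False}
  {y: True, d: True, b: False}
  {y: True, d: False, b: False}
  {b: True, d: True, y: False}
  {b: True, d: False, y: False}
  {d: True, b: False, y: False}


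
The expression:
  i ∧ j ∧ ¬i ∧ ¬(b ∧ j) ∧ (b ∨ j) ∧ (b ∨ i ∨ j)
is never true.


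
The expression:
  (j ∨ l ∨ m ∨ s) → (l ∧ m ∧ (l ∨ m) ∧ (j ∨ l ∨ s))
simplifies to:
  (l ∨ ¬j) ∧ (l ∨ ¬m) ∧ (l ∨ ¬s) ∧ (m ∨ ¬l)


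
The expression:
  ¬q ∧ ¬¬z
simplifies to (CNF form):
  z ∧ ¬q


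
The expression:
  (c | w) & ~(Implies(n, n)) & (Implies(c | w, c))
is never true.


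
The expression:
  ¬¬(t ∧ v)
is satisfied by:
  {t: True, v: True}


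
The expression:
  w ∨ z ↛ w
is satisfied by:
  {z: True, w: True}
  {z: True, w: False}
  {w: True, z: False}


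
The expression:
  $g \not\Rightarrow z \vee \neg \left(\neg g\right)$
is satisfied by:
  {g: True}


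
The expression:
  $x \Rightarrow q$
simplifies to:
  $q \vee \neg x$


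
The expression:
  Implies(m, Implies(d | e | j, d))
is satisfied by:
  {d: True, e: False, m: False, j: False}
  {j: True, d: True, e: False, m: False}
  {d: True, e: True, m: False, j: False}
  {j: True, d: True, e: True, m: False}
  {j: False, e: False, m: False, d: False}
  {j: True, e: False, m: False, d: False}
  {e: True, j: False, m: False, d: False}
  {j: True, e: True, m: False, d: False}
  {m: True, d: True, j: False, e: False}
  {j: True, m: True, d: True, e: False}
  {m: True, d: True, e: True, j: False}
  {j: True, m: True, d: True, e: True}
  {m: True, d: False, e: False, j: False}


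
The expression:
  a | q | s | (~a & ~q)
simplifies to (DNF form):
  True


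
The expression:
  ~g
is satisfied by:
  {g: False}


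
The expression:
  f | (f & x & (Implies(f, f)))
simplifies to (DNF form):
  f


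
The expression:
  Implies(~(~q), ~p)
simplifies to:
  ~p | ~q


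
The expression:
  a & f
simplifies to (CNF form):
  a & f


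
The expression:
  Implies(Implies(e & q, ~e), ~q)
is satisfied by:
  {e: True, q: False}
  {q: False, e: False}
  {q: True, e: True}


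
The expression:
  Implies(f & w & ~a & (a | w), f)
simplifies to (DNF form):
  True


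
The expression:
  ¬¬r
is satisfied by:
  {r: True}


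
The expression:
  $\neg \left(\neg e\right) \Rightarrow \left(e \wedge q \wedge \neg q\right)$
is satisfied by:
  {e: False}


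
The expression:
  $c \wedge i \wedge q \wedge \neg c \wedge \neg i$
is never true.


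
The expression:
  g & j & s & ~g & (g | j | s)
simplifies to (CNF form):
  False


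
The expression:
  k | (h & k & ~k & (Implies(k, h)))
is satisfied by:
  {k: True}


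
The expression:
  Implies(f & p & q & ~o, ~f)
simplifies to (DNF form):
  o | ~f | ~p | ~q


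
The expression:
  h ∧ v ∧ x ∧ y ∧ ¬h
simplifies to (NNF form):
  False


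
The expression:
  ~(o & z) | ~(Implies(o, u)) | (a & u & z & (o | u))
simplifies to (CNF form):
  a | ~o | ~u | ~z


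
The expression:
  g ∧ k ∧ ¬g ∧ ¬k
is never true.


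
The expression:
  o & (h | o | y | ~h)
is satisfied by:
  {o: True}


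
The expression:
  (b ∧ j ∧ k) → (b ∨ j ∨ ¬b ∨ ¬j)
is always true.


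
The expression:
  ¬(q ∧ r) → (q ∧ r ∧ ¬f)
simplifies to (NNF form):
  q ∧ r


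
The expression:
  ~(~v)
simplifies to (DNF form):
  v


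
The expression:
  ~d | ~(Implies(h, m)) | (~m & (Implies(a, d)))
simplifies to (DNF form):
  ~d | ~m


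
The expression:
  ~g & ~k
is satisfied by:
  {g: False, k: False}


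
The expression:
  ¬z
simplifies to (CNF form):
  ¬z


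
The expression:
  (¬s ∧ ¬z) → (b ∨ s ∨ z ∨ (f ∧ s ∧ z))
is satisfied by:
  {b: True, z: True, s: True}
  {b: True, z: True, s: False}
  {b: True, s: True, z: False}
  {b: True, s: False, z: False}
  {z: True, s: True, b: False}
  {z: True, s: False, b: False}
  {s: True, z: False, b: False}


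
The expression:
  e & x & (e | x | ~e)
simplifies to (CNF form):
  e & x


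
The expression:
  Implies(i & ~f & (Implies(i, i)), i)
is always true.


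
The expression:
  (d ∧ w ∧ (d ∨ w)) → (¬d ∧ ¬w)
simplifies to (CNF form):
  ¬d ∨ ¬w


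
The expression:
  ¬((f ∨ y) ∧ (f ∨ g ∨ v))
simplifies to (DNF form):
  (¬f ∧ ¬y) ∨ (¬f ∧ ¬g ∧ ¬v) ∨ (¬f ∧ ¬g ∧ ¬y) ∨ (¬f ∧ ¬v ∧ ¬y)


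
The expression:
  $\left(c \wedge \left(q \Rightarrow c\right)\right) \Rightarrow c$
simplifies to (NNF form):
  $\text{True}$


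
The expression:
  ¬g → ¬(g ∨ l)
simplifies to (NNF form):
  g ∨ ¬l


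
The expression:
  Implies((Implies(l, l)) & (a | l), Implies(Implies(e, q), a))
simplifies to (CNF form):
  (a | e | ~l) & (a | ~l | ~q)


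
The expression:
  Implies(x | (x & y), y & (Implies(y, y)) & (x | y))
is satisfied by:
  {y: True, x: False}
  {x: False, y: False}
  {x: True, y: True}


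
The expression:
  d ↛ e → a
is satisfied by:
  {a: True, e: True, d: False}
  {a: True, e: False, d: False}
  {e: True, a: False, d: False}
  {a: False, e: False, d: False}
  {a: True, d: True, e: True}
  {a: True, d: True, e: False}
  {d: True, e: True, a: False}


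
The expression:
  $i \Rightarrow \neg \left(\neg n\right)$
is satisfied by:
  {n: True, i: False}
  {i: False, n: False}
  {i: True, n: True}


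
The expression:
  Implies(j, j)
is always true.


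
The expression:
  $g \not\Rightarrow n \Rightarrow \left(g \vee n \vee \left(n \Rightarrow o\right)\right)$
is always true.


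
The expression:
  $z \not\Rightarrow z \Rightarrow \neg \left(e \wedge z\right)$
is always true.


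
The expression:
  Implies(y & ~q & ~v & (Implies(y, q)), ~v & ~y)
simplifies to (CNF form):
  True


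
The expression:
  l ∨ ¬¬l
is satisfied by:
  {l: True}


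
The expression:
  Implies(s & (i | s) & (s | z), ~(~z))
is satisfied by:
  {z: True, s: False}
  {s: False, z: False}
  {s: True, z: True}


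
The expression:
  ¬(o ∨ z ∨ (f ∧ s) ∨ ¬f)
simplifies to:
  f ∧ ¬o ∧ ¬s ∧ ¬z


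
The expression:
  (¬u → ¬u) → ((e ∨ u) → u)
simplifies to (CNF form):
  u ∨ ¬e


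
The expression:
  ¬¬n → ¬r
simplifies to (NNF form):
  ¬n ∨ ¬r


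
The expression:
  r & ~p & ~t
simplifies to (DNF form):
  r & ~p & ~t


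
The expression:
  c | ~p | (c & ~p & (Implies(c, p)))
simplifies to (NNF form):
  c | ~p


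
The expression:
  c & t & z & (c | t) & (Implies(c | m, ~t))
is never true.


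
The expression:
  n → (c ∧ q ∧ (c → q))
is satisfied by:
  {q: True, c: True, n: False}
  {q: True, c: False, n: False}
  {c: True, q: False, n: False}
  {q: False, c: False, n: False}
  {n: True, q: True, c: True}


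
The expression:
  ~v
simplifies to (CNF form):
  ~v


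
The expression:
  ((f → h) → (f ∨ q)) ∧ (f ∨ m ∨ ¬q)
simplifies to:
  f ∨ (m ∧ q)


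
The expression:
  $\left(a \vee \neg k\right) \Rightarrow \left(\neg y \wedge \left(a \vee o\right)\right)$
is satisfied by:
  {o: True, k: True, y: False, a: False}
  {o: True, k: False, y: False, a: False}
  {k: True, a: False, o: False, y: False}
  {a: True, o: True, k: True, y: False}
  {a: True, o: True, k: False, y: False}
  {a: True, k: True, o: False, y: False}
  {a: True, k: False, o: False, y: False}
  {y: True, o: True, k: True, a: False}
  {y: True, o: False, k: True, a: False}


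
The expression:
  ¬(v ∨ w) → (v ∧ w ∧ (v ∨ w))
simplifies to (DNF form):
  v ∨ w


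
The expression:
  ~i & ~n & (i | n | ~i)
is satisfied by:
  {n: False, i: False}


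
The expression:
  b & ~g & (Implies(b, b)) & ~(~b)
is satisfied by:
  {b: True, g: False}


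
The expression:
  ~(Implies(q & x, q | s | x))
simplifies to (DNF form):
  False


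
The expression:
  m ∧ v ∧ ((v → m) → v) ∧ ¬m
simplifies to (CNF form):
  False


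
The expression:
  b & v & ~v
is never true.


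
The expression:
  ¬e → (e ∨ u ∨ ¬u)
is always true.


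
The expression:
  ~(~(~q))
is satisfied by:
  {q: False}


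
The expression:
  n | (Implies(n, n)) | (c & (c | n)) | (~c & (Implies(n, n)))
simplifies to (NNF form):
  True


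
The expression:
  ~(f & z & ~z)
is always true.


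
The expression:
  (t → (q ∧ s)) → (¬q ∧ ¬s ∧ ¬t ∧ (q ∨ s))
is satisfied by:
  {t: True, s: False, q: False}
  {t: True, q: True, s: False}
  {t: True, s: True, q: False}


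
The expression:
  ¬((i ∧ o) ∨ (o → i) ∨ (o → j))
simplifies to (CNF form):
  o ∧ ¬i ∧ ¬j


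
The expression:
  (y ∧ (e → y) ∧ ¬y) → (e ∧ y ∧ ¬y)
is always true.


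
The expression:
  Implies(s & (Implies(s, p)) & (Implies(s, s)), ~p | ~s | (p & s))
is always true.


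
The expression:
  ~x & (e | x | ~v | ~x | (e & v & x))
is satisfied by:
  {x: False}


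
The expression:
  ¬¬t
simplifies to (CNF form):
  t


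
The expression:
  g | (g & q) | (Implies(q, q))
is always true.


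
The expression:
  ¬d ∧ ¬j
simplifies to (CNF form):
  ¬d ∧ ¬j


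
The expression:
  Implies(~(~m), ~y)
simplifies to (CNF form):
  ~m | ~y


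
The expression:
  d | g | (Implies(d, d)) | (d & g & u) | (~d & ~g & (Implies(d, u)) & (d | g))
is always true.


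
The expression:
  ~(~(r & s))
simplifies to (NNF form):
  r & s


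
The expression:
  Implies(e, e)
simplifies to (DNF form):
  True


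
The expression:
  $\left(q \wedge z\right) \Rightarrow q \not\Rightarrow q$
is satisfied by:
  {q: False, z: False}
  {z: True, q: False}
  {q: True, z: False}


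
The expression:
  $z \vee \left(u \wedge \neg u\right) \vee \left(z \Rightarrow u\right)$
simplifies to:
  $\text{True}$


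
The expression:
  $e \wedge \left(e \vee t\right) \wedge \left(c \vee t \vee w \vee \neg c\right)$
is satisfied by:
  {e: True}


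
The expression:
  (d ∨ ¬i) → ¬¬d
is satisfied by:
  {i: True, d: True}
  {i: True, d: False}
  {d: True, i: False}


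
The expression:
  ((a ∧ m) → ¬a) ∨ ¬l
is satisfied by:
  {l: False, m: False, a: False}
  {a: True, l: False, m: False}
  {m: True, l: False, a: False}
  {a: True, m: True, l: False}
  {l: True, a: False, m: False}
  {a: True, l: True, m: False}
  {m: True, l: True, a: False}


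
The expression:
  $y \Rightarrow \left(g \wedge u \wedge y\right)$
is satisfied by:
  {u: True, g: True, y: False}
  {u: True, g: False, y: False}
  {g: True, u: False, y: False}
  {u: False, g: False, y: False}
  {y: True, u: True, g: True}


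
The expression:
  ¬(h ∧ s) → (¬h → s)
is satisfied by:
  {s: True, h: True}
  {s: True, h: False}
  {h: True, s: False}


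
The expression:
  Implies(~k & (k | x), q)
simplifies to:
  k | q | ~x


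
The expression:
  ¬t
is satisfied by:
  {t: False}


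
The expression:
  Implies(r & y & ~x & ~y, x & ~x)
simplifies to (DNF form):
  True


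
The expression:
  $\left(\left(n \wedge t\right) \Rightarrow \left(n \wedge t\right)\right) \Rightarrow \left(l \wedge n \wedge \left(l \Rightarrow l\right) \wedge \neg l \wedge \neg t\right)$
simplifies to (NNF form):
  $\text{False}$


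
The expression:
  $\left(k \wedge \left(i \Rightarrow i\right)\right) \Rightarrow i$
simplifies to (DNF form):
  $i \vee \neg k$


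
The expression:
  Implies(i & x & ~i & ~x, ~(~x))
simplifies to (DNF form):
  True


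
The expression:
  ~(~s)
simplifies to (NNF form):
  s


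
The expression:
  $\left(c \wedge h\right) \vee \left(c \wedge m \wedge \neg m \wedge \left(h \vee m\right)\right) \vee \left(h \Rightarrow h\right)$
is always true.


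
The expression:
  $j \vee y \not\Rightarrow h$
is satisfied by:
  {j: True, y: True, h: False}
  {j: True, y: False, h: False}
  {j: True, h: True, y: True}
  {j: True, h: True, y: False}
  {y: True, h: False, j: False}


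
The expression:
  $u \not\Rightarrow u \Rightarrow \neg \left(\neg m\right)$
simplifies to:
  $\text{True}$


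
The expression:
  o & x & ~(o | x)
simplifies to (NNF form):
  False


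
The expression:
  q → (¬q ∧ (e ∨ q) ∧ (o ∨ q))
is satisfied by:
  {q: False}


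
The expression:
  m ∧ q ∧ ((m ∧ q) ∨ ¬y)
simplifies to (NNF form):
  m ∧ q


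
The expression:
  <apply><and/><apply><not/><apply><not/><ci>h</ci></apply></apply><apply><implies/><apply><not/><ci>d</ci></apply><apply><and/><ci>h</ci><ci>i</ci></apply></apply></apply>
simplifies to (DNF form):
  <apply><or/><apply><and/><ci>d</ci><ci>h</ci></apply><apply><and/><ci>h</ci><ci>i</ci></apply></apply>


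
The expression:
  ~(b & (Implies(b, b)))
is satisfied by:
  {b: False}


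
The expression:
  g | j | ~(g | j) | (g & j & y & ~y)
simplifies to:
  True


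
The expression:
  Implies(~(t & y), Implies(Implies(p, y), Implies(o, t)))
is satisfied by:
  {t: True, p: True, y: False, o: False}
  {t: True, y: False, p: False, o: False}
  {t: True, p: True, y: True, o: False}
  {t: True, y: True, p: False, o: False}
  {p: True, t: False, y: False, o: False}
  {t: False, y: False, p: False, o: False}
  {p: True, y: True, t: False, o: False}
  {y: True, t: False, p: False, o: False}
  {o: True, p: True, t: True, y: False}
  {o: True, t: True, y: False, p: False}
  {o: True, p: True, t: True, y: True}
  {o: True, t: True, y: True, p: False}
  {o: True, p: True, t: False, y: False}


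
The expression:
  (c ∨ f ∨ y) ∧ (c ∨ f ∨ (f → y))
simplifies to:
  c ∨ f ∨ y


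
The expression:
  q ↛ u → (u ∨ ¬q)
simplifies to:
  u ∨ ¬q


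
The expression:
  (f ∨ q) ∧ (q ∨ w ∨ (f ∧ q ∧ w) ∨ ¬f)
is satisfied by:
  {q: True, w: True, f: True}
  {q: True, w: True, f: False}
  {q: True, f: True, w: False}
  {q: True, f: False, w: False}
  {w: True, f: True, q: False}


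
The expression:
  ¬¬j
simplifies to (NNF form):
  j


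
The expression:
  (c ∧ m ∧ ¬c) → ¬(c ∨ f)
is always true.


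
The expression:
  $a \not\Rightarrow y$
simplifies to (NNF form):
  $a \wedge \neg y$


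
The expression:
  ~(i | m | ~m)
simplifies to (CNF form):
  False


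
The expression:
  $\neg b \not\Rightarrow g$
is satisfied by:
  {g: False, b: False}


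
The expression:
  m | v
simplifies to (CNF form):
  m | v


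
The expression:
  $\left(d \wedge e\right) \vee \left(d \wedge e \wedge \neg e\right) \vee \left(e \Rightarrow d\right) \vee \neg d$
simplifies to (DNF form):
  $\text{True}$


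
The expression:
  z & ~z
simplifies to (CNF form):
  False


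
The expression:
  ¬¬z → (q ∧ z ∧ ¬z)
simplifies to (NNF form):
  ¬z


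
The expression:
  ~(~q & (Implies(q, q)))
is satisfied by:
  {q: True}


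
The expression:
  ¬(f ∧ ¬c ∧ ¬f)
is always true.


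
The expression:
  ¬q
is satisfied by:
  {q: False}


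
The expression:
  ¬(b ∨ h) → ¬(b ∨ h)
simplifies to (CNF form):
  True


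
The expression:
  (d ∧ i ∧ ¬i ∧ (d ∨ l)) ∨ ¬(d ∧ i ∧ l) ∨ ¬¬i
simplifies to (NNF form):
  True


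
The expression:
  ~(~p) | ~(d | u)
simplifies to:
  p | (~d & ~u)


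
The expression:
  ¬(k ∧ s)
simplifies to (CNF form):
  ¬k ∨ ¬s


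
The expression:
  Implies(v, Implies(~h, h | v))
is always true.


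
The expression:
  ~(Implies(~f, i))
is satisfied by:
  {i: False, f: False}


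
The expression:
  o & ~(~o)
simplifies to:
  o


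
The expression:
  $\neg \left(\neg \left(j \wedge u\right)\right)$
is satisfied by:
  {j: True, u: True}


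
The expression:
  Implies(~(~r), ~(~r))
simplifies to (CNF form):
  True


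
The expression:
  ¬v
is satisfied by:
  {v: False}


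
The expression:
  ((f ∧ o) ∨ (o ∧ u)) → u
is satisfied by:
  {u: True, o: False, f: False}
  {o: False, f: False, u: False}
  {f: True, u: True, o: False}
  {f: True, o: False, u: False}
  {u: True, o: True, f: False}
  {o: True, u: False, f: False}
  {f: True, o: True, u: True}


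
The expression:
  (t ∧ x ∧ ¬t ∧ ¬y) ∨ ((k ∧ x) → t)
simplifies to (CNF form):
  t ∨ ¬k ∨ ¬x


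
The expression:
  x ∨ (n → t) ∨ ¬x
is always true.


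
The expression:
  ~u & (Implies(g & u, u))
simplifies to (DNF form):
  ~u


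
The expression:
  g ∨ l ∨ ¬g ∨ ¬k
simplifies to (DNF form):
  True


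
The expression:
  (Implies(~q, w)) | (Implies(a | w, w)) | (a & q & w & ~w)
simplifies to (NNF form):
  q | w | ~a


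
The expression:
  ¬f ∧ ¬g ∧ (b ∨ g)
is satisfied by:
  {b: True, g: False, f: False}


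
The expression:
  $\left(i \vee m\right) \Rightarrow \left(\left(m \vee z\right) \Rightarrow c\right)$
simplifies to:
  $c \vee \left(\neg i \wedge \neg m\right) \vee \left(\neg m \wedge \neg z\right)$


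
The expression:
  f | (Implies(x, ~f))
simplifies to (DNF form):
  True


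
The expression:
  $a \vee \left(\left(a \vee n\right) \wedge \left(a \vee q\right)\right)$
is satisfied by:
  {n: True, a: True, q: True}
  {n: True, a: True, q: False}
  {a: True, q: True, n: False}
  {a: True, q: False, n: False}
  {n: True, q: True, a: False}


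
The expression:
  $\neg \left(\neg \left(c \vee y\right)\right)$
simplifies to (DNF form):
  $c \vee y$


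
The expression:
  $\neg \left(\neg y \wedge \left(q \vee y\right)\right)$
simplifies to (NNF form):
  $y \vee \neg q$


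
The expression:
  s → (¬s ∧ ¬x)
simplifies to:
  ¬s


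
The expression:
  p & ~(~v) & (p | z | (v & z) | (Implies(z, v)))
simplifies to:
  p & v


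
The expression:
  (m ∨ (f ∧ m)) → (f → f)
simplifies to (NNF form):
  True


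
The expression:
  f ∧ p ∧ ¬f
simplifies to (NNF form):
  False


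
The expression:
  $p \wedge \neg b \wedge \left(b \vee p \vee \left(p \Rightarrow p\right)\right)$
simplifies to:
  $p \wedge \neg b$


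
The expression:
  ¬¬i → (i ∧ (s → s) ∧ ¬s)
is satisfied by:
  {s: False, i: False}
  {i: True, s: False}
  {s: True, i: False}


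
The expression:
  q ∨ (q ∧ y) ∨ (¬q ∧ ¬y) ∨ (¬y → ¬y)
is always true.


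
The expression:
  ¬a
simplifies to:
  ¬a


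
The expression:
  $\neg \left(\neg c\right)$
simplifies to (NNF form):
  $c$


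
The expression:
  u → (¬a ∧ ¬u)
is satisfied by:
  {u: False}


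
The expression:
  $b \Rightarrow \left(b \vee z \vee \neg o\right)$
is always true.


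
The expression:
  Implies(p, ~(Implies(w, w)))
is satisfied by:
  {p: False}


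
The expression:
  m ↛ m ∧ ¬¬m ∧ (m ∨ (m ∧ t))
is never true.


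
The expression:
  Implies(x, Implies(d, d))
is always true.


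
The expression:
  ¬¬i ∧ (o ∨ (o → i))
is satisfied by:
  {i: True}


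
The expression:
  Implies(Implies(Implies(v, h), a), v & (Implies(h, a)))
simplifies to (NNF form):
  v | ~a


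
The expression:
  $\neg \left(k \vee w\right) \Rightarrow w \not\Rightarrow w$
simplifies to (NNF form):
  $k \vee w$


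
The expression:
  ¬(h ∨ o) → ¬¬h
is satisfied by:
  {o: True, h: True}
  {o: True, h: False}
  {h: True, o: False}


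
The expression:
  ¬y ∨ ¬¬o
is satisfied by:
  {o: True, y: False}
  {y: False, o: False}
  {y: True, o: True}


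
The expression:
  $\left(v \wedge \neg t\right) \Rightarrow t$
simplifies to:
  $t \vee \neg v$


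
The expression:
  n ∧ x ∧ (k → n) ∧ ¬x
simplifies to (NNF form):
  False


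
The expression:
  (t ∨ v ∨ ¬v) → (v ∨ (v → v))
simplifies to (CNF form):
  True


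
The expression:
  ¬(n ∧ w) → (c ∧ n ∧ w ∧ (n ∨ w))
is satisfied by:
  {w: True, n: True}


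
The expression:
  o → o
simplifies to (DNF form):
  True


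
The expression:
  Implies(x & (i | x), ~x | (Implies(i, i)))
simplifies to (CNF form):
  True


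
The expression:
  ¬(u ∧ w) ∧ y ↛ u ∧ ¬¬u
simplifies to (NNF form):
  False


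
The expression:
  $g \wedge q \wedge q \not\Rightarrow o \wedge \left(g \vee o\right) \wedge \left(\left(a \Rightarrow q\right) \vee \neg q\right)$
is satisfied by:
  {g: True, q: True, o: False}


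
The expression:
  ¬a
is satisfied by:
  {a: False}


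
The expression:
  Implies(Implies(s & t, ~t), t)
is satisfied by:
  {t: True}


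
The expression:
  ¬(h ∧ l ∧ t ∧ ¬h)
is always true.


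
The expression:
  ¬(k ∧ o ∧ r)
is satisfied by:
  {k: False, o: False, r: False}
  {r: True, k: False, o: False}
  {o: True, k: False, r: False}
  {r: True, o: True, k: False}
  {k: True, r: False, o: False}
  {r: True, k: True, o: False}
  {o: True, k: True, r: False}


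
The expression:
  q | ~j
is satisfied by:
  {q: True, j: False}
  {j: False, q: False}
  {j: True, q: True}


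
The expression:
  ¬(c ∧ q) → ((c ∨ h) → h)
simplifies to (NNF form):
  h ∨ q ∨ ¬c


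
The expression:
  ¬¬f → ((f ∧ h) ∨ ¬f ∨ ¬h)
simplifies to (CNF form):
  True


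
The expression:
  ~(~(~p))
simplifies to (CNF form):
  ~p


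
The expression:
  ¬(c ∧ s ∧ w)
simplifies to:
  ¬c ∨ ¬s ∨ ¬w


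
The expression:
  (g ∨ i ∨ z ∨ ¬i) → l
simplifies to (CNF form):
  l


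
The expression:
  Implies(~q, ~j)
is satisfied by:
  {q: True, j: False}
  {j: False, q: False}
  {j: True, q: True}


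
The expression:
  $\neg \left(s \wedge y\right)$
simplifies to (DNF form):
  $\neg s \vee \neg y$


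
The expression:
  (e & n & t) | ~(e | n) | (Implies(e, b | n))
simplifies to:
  b | n | ~e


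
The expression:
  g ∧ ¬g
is never true.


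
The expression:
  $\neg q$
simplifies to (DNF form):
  $\neg q$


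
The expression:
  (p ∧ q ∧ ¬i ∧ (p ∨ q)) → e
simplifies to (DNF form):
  e ∨ i ∨ ¬p ∨ ¬q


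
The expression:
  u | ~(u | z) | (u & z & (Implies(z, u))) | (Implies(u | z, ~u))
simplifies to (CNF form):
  True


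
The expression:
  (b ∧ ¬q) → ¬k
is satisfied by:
  {q: True, k: False, b: False}
  {k: False, b: False, q: False}
  {b: True, q: True, k: False}
  {b: True, k: False, q: False}
  {q: True, k: True, b: False}
  {k: True, q: False, b: False}
  {b: True, k: True, q: True}


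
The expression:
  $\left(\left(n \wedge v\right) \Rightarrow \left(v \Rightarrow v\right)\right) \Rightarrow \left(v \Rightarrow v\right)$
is always true.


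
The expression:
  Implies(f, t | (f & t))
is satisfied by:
  {t: True, f: False}
  {f: False, t: False}
  {f: True, t: True}


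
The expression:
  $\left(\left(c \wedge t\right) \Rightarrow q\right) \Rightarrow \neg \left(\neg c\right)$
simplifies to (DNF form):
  $c$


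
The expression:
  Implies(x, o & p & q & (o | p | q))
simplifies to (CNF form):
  (o | ~x) & (p | ~x) & (q | ~x)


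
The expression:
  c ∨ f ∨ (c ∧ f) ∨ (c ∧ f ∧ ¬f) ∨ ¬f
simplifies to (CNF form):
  True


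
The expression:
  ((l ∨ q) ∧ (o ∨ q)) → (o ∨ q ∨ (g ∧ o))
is always true.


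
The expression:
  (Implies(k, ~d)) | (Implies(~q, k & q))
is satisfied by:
  {q: True, k: False, d: False}
  {k: False, d: False, q: False}
  {d: True, q: True, k: False}
  {d: True, k: False, q: False}
  {q: True, k: True, d: False}
  {k: True, q: False, d: False}
  {d: True, k: True, q: True}


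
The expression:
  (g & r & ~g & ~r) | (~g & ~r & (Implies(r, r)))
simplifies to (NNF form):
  ~g & ~r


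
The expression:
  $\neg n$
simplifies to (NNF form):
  $\neg n$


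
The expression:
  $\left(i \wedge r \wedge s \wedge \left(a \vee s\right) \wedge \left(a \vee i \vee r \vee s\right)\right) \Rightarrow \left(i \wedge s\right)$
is always true.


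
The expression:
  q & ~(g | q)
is never true.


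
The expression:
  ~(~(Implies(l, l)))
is always true.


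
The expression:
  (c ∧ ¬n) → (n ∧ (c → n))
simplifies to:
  n ∨ ¬c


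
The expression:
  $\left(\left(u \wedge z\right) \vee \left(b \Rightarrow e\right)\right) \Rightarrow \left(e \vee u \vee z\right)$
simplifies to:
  $b \vee e \vee u \vee z$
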